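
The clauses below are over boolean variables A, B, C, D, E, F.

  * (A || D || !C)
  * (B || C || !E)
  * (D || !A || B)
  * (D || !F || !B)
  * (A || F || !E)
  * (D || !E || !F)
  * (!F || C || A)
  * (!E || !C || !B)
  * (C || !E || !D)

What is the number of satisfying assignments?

Case analysis on C and D:
  C=T, D=T: 11 of the 16 assignments to (A,B,E,F) work.
  C=T, D=F: remaining (A,B,E,F) ∈ {(T,T,F,F)} — 1.
  C=F, D=T: B free; 3 ways for (A,E,F) × 2^1 = 6.
  C=F, D=F: remaining (A,B,E,F) ∈ {(F,F,F,F); (F,T,F,F); (T,T,F,F); (T,T,T,F)} — 4.
Total: 11 + 1 + 6 + 4 = 22.

22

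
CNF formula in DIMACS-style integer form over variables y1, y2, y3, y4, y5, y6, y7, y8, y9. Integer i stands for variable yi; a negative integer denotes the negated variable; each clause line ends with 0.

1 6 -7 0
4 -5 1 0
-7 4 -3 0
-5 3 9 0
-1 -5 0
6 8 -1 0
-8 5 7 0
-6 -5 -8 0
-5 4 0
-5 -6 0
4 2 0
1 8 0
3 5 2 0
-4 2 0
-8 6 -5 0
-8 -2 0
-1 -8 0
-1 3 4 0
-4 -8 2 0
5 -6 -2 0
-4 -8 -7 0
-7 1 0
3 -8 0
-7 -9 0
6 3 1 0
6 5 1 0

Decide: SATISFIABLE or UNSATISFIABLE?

y5 = True:
  propagation gives y1=False, y4=True, y6=False, y7=False; an empty clause results — contradiction.
y5 = False:
  y1 = True:
    propagation gives y8=False, y6=True, y2=False, y4=True; an empty clause results — contradiction.
  y1 = False:
    propagation gives y8=True, y7=True; an empty clause results — contradiction.
Every branch closes, so no satisfying assignment exists.

UNSATISFIABLE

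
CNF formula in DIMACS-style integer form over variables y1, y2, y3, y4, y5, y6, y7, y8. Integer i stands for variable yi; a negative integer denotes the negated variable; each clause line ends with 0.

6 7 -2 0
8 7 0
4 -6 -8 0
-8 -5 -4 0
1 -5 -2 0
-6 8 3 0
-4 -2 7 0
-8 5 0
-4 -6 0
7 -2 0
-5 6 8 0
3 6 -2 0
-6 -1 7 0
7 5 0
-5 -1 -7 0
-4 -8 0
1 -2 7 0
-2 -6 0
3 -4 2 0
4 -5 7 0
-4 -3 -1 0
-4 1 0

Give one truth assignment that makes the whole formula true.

Try y1 = False.
  then y4 is forced to False.
The remaining clauses are satisfied by y2 = True, y3 = True, y5 = False, y6 = False, y7 = True, y8 = False.

y1=0, y2=1, y3=1, y4=0, y5=0, y6=0, y7=1, y8=0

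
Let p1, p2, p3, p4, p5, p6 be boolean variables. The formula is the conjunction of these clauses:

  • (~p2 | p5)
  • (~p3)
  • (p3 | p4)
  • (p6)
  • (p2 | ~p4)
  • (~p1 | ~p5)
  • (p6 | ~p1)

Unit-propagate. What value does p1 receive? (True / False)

False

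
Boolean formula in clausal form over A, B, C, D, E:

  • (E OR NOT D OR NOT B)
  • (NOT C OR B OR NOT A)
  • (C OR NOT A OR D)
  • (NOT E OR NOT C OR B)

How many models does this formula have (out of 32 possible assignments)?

18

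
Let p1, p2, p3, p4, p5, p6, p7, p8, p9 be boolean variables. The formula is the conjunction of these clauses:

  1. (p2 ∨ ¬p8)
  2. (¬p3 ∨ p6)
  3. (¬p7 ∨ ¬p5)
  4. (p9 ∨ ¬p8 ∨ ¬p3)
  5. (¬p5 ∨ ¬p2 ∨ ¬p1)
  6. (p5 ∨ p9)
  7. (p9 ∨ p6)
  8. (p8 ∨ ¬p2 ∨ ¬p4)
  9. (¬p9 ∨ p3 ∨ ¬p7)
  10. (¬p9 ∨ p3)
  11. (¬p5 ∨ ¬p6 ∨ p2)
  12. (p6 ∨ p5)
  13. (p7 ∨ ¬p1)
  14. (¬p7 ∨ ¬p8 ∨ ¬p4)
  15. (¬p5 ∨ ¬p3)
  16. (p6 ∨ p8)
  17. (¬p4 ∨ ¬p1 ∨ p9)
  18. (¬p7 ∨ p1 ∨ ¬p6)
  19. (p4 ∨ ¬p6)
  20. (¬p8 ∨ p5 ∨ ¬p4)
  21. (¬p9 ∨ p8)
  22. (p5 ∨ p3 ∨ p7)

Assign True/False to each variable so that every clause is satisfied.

p1 = 0  p2 = 1  p3 = 0  p4 = 1  p5 = 1  p6 = 1  p7 = 0  p8 = 1  p9 = 0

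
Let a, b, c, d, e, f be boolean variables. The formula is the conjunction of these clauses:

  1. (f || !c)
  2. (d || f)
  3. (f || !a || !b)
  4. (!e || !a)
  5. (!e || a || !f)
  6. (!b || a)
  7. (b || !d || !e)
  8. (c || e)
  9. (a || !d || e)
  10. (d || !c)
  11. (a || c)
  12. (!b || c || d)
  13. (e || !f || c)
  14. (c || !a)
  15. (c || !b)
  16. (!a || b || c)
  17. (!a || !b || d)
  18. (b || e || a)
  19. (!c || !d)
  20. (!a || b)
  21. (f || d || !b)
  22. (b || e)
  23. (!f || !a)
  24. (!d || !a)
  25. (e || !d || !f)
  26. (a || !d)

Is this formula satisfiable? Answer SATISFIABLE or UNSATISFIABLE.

a = True:
  propagation gives e=False, c=True, f=True; an empty clause results — contradiction.
a = False:
  propagation gives b=False, c=True, f=True, e=False; an empty clause results — contradiction.
Every branch closes, so no satisfying assignment exists.

UNSATISFIABLE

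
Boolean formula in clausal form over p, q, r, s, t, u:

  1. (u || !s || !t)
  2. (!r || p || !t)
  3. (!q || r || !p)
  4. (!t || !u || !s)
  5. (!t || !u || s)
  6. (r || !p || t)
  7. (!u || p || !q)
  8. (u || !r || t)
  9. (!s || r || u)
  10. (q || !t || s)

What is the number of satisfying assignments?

12

Split on t, then u.
  t=1, u=1: a clause becomes empty — 0.
  t=1, u=0: remaining (p,q,r,s) ∈ {(0,1,0,0); (1,1,1,0)} — 2.
  t=0, u=1: s free; 4 ways for (p,q,r) × 2^1 = 8.
  t=0, u=0: remaining (p,q,r,s) ∈ {(0,0,0,0); (0,1,0,0)} — 2.
Total: 0 + 2 + 8 + 2 = 12.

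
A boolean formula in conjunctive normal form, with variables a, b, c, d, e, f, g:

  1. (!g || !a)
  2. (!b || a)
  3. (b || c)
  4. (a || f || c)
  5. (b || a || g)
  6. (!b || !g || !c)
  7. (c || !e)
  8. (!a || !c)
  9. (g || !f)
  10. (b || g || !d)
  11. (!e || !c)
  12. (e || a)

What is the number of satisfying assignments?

2

The models are:
  a=T b=T c=F d=F e=F f=F g=F
  a=T b=T c=F d=T e=F f=F g=F
That's 2 in total.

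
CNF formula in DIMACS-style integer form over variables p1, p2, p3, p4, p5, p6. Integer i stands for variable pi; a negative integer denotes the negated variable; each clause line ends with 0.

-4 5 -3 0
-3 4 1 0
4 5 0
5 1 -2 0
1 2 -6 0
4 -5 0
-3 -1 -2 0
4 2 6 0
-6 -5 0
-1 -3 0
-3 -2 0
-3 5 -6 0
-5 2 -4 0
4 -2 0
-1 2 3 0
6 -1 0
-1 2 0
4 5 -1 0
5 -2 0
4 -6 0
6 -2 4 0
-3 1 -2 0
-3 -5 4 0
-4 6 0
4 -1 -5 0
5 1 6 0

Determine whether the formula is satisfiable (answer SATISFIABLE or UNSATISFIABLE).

UNSATISFIABLE

p4 = True:
  propagation gives p6=True, p5=False, p3=False, p2=False; an empty clause results — contradiction.
p4 = False:
  propagation gives p5=True; an empty clause results — contradiction.
Every branch closes, so no satisfying assignment exists.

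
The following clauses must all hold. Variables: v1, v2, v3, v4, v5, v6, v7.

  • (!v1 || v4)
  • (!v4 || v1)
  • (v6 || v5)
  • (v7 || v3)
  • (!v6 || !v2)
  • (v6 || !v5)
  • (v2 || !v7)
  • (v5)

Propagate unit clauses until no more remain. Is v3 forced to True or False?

(v5) stands alone — v5 = True.
(v6 || !v5) with v5 = True leaves only v6, so v6 = True.
From (!v2 || !v6) and v6 = True: v2 = False.
In (v2 || !v7), v2 is now false; !v7 must hold, so v7 = False.
(v3 || v7) with v7 = False leaves only v3, so v3 = True.

True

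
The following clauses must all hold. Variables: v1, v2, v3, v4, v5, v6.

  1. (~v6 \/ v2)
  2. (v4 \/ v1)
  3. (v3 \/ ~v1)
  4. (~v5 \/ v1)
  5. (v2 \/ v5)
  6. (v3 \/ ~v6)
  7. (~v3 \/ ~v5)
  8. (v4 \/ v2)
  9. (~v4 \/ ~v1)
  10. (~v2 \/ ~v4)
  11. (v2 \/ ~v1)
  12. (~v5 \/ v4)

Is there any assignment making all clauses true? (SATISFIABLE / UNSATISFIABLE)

SATISFIABLE

Branch on v1: take v1 = True.
  then v3 is forced to True.
  then v5 is forced to False.
  then v2 is forced to True.
  then v4 is forced to False.
v6 is now unconstrained; take v6 = True.
So v1=T, v2=T, v3=T, v4=F, v5=F, v6=T is a satisfying assignment.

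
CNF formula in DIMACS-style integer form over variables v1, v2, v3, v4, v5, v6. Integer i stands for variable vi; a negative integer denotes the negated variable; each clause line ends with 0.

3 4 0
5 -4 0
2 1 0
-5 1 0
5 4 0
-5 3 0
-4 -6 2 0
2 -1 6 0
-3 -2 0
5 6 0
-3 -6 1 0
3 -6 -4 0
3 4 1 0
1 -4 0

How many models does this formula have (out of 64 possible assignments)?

1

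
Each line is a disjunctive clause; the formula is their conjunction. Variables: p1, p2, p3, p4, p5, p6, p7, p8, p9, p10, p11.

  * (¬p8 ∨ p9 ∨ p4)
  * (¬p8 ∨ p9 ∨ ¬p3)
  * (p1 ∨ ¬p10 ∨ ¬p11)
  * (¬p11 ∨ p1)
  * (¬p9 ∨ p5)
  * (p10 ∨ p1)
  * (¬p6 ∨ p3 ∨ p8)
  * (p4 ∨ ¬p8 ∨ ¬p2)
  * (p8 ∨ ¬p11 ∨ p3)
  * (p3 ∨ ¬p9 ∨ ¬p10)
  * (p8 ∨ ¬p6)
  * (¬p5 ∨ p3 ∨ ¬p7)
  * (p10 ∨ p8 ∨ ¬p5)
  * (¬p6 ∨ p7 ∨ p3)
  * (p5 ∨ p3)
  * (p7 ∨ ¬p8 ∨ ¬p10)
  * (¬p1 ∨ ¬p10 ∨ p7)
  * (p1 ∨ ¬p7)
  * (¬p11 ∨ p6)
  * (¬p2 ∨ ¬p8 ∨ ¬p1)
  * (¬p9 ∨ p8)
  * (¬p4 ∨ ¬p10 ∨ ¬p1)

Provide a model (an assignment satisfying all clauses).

p1=F  p2=F  p3=T  p4=T  p5=F  p6=F  p7=F  p8=F  p9=F  p10=T  p11=F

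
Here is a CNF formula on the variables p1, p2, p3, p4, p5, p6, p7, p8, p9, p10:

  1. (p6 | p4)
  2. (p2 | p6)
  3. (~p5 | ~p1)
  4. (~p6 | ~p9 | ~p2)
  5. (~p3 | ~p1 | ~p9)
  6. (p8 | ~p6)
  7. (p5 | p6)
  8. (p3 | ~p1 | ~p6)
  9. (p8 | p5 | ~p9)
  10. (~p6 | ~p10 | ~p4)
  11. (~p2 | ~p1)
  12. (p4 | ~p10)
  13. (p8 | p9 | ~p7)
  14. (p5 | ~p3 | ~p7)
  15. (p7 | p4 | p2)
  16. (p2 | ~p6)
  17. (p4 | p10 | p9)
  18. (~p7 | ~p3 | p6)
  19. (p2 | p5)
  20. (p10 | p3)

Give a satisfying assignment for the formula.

p1=False, p2=True, p3=True, p4=True, p5=True, p6=False, p7=False, p8=False, p9=True, p10=True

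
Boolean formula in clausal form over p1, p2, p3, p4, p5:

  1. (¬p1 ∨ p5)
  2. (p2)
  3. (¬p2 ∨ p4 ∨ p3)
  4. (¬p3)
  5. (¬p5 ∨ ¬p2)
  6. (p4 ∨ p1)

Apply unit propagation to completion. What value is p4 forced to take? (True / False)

True

(p2) is a unit clause: p2 = True.
Unit clause (¬p3) sets p3 = False.
In (¬p2 ∨ p4 ∨ p3), p3, ¬p2 are now false; p4 must hold, so p4 = True.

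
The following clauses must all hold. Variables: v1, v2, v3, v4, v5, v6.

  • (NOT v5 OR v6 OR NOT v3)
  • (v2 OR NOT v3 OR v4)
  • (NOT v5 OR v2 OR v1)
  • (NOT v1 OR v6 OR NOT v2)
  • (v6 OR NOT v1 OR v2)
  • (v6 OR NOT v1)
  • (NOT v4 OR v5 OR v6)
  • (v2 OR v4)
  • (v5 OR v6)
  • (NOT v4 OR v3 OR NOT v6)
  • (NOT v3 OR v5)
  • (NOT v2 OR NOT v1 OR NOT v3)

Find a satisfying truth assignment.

Try v1 = False.
For the remaining variables, v2 = True, v3 = False, v4 = False, v5 = True, v6 = True works.

v1=0, v2=1, v3=0, v4=0, v5=1, v6=1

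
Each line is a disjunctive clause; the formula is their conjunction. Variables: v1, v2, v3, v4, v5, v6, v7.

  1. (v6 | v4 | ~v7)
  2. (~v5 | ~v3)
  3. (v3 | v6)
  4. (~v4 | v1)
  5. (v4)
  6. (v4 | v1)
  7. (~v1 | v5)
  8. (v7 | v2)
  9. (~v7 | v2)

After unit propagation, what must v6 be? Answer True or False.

(v4) stands alone — v4 = True.
(v1 | ~v4): since v4 = True, the clause reduces to (v1). v1 = True.
(~v1 | v5): since v1 = True, the clause reduces to (v5). v5 = True.
(~v3 | ~v5) with v5 = True leaves only ~v3, so v3 = False.
(v3 | v6): since v3 = False, the clause reduces to (v6). v6 = True.

True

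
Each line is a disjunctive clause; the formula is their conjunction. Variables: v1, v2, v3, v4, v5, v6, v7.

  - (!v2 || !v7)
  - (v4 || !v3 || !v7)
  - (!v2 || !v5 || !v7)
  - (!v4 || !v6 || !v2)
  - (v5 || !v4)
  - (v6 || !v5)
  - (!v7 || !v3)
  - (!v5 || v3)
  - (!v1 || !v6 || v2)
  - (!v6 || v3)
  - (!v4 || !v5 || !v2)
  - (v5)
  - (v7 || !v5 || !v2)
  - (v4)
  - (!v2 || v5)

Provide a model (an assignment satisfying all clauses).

v1 = False, v2 = False, v3 = True, v4 = True, v5 = True, v6 = True, v7 = False

Check each clause:
  1. (!v2 || !v7) — !v7 is true.
  2. (v4 || !v7 || !v3) — !v7 is true.
  3. (!v5 || !v7 || !v2) — !v7 is true.
  4. (!v6 || !v4 || !v2) — !v2 is true.
  5. (!v4 || v5) — v5 is true.
  6. (v6 || !v5) — v6 is true.
  7. (!v7 || !v3) — !v7 is true.
  8. (!v5 || v3) — v3 is true.
  9. (!v6 || !v1 || v2) — !v1 is true.
  10. (!v6 || v3) — v3 is true.
  11. (!v4 || !v2 || !v5) — !v2 is true.
  12. (v5) — v5 is true.
  13. (!v2 || !v5 || v7) — !v2 is true.
  14. (v4) — v4 is true.
  15. (v5 || !v2) — v5 is true.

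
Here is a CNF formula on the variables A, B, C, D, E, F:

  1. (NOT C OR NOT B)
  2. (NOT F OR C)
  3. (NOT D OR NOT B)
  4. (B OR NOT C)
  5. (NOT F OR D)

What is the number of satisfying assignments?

12

Case analysis on B and C:
  B=T, C=T: a clause becomes empty — 0.
  B=T, C=F: remaining (A,D,E,F) ∈ {(F,F,F,F); (F,F,T,F); (T,F,F,F); (T,F,T,F)} — 4.
  B=F, C=T: a clause becomes empty — 0.
  B=F, C=F: forces F=F; A, D, E free → 2^3 = 8.
Total: 0 + 4 + 0 + 8 = 12.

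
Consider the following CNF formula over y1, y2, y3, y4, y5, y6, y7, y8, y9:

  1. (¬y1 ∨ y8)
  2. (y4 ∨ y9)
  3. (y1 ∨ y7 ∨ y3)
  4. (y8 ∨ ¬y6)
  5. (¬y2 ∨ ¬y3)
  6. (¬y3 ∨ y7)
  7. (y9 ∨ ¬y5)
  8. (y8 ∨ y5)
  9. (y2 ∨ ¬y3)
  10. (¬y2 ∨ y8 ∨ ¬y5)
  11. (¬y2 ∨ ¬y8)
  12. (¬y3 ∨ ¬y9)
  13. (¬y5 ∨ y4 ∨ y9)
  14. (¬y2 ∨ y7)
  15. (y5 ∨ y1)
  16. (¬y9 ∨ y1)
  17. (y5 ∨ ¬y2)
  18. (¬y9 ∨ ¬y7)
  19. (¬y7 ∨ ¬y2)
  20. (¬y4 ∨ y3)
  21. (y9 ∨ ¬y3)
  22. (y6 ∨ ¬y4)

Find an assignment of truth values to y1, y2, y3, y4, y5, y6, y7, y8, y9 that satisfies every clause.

y1=True, y2=False, y3=False, y4=False, y5=False, y6=False, y7=False, y8=True, y9=True

Branch on y1: take y1 = True.
  then y8 is forced to True.
  then y2 is forced to False.
  then y3 is forced to False.
  then y4 is forced to False.
  then y9 is forced to True.
  then y7 is forced to False.
y5, y6 are now unconstrained; take y5 = False, y6 = False.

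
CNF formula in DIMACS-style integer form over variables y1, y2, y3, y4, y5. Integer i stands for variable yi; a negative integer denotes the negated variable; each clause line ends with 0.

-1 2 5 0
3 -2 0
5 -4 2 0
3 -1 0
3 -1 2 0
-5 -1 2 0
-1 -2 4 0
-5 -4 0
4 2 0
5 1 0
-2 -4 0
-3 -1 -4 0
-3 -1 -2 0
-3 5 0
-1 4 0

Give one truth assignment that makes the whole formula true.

y1=0, y2=1, y3=1, y4=0, y5=1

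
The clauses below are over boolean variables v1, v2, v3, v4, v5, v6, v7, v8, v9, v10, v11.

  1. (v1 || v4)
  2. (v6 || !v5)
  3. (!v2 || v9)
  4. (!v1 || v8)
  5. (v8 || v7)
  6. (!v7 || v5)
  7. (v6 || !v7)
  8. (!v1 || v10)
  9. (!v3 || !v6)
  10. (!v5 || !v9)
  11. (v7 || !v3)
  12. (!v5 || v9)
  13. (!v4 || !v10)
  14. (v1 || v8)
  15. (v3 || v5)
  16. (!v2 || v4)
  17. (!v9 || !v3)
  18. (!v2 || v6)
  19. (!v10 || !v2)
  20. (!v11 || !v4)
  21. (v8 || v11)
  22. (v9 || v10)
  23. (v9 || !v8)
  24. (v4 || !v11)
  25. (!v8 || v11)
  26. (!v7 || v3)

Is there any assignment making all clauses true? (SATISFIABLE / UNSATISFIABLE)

v8 = True:
  propagation gives v9=True, v5=False, v7=False, v3=False; an empty clause results — contradiction.
v8 = False:
  propagation gives v1=False; an empty clause results — contradiction.
Every branch closes, so no satisfying assignment exists.

UNSATISFIABLE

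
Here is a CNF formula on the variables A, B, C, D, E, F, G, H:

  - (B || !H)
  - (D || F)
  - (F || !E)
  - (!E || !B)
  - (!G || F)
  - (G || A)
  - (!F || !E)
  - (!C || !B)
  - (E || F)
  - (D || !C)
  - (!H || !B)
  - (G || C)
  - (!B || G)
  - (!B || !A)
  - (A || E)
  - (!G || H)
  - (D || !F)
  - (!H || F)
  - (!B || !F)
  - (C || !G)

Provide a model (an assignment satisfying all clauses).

A=1  B=0  C=1  D=1  E=0  F=1  G=0  H=0

Check each clause:
  1. (B || !H) — !H is true.
  2. (D || F) — D is true.
  3. (F || !E) — !E is true.
  4. (!E || !B) — !E is true.
  5. (F || !G) — !G is true.
  6. (A || G) — A is true.
  7. (!E || !F) — !E is true.
  8. (!C || !B) — !B is true.
  9. (F || E) — F is true.
  10. (D || !C) — D is true.
  11. (!B || !H) — !H is true.
  12. (C || G) — C is true.
  13. (!B || G) — !B is true.
  14. (!A || !B) — !B is true.
  15. (E || A) — A is true.
  16. (!G || H) — !G is true.
  17. (!F || D) — D is true.
  18. (!H || F) — !H is true.
  19. (!F || !B) — !B is true.
  20. (C || !G) — !G is true.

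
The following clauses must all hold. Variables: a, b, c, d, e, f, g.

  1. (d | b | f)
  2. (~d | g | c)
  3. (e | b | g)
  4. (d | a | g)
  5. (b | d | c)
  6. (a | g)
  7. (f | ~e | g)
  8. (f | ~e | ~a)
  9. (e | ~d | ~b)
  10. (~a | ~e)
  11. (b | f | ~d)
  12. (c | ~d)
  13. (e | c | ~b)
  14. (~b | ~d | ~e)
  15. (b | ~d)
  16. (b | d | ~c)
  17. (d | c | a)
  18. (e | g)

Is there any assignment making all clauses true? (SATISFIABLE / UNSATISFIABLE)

SATISFIABLE

g occurs only positively in the remaining clauses — set g = True.
Set a = False and propagate.
For the remaining variables, b = True, c = True, d = False, e = False, f = False works.
So a=F, b=T, c=T, d=F, e=F, f=F, g=T is a satisfying assignment.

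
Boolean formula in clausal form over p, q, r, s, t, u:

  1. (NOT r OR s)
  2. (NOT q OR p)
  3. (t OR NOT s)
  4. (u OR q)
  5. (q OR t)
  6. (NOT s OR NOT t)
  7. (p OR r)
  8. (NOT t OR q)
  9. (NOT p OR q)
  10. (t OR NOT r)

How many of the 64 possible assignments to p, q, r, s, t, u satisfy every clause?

4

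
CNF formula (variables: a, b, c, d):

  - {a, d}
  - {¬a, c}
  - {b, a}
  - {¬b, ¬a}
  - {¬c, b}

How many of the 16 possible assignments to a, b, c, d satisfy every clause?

Satisfying assignments:
  a=0 b=1 c=0 d=1
  a=0 b=1 c=1 d=1
That's 2 in total.

2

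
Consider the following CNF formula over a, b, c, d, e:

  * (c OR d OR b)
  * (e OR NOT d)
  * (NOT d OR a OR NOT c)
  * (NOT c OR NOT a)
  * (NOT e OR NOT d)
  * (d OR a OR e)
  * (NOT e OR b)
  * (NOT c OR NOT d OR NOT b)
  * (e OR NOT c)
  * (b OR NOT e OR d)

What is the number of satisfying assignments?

Satisfying assignments:
  a=0 b=1 c=0 d=0 e=1
  a=0 b=1 c=1 d=0 e=1
  a=1 b=1 c=0 d=0 e=0
  a=1 b=1 c=0 d=0 e=1
That's 4 in total.

4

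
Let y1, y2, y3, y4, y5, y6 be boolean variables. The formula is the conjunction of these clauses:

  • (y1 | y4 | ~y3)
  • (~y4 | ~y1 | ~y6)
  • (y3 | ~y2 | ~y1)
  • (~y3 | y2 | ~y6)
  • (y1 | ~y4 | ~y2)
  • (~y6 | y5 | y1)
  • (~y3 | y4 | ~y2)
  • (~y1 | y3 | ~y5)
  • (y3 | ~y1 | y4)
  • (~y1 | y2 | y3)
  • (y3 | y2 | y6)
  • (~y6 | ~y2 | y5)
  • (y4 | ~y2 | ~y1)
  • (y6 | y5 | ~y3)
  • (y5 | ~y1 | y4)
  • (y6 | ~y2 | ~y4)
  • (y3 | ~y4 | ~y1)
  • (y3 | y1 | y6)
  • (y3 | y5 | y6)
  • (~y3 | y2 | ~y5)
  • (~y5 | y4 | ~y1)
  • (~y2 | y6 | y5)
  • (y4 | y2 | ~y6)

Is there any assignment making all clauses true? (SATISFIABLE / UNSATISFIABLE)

SATISFIABLE

Try y1 = False.
The remaining clauses are satisfied by y2 = False, y3 = False, y4 = True, y5 = True, y6 = True.
So y1=F, y2=F, y3=F, y4=T, y5=T, y6=T is a satisfying assignment.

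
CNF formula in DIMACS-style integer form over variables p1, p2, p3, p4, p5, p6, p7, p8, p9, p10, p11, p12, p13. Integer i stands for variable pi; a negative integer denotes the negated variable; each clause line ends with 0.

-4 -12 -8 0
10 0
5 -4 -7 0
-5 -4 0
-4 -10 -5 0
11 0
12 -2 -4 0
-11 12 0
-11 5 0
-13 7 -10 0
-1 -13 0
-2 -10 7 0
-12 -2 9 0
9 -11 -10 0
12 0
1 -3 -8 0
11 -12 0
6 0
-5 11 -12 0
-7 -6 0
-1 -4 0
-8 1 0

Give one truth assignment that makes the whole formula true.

p1=True  p2=False  p3=True  p4=False  p5=True  p6=True  p7=False  p8=False  p9=True  p10=True  p11=True  p12=True  p13=False

Check each clause:
  1. (NOT p4 OR NOT p8 OR NOT p12) — NOT p8 is true.
  2. (p10) — p10 is true.
  3. (p5 OR NOT p4 OR NOT p7) — NOT p7 is true.
  4. (NOT p4 OR NOT p5) — NOT p4 is true.
  5. (NOT p4 OR NOT p10 OR NOT p5) — NOT p4 is true.
  6. (p11) — p11 is true.
  7. (NOT p4 OR p12 OR NOT p2) — p12 is true.
  8. (p12 OR NOT p11) — p12 is true.
  9. (NOT p11 OR p5) — p5 is true.
  10. (NOT p10 OR p7 OR NOT p13) — NOT p13 is true.
  11. (NOT p1 OR NOT p13) — NOT p13 is true.
  12. (NOT p2 OR p7 OR NOT p10) — NOT p2 is true.
  13. (NOT p12 OR p9 OR NOT p2) — p9 is true.
  14. (NOT p10 OR p9 OR NOT p11) — p9 is true.
  15. (p12) — p12 is true.
  16. (NOT p8 OR NOT p3 OR p1) — NOT p8 is true.
  17. (p11 OR NOT p12) — p11 is true.
  18. (p6) — p6 is true.
  19. (NOT p12 OR NOT p5 OR p11) — p11 is true.
  20. (NOT p6 OR NOT p7) — NOT p7 is true.
  21. (NOT p1 OR NOT p4) — NOT p4 is true.
  22. (p1 OR NOT p8) — NOT p8 is true.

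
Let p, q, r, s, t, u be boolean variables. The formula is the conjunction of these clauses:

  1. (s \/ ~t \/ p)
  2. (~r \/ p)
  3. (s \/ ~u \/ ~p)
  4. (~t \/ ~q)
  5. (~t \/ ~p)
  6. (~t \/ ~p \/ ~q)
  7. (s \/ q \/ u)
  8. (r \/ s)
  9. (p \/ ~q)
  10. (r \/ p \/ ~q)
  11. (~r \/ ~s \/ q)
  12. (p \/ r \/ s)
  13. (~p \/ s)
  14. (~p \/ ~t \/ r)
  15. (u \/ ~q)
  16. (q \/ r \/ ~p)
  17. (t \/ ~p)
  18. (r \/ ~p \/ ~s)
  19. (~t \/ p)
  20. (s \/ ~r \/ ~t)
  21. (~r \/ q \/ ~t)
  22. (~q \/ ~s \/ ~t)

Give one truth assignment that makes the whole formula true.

p=False, q=False, r=False, s=True, t=False, u=False

Try p = False.
  then r is forced to False.
  then s is forced to True.
  then q is forced to False.
  then t is forced to False.
u is now unconstrained; take u = False.
Every clause has at least one true literal under this assignment.
Check each clause:
  1. (~t \/ p \/ s) — ~t is true.
  2. (p \/ ~r) — ~r is true.
  3. (~p \/ ~u \/ s) — ~u is true.
  4. (~q \/ ~t) — ~t is true.
  5. (~t \/ ~p) — ~t is true.
  6. (~q \/ ~t \/ ~p) — ~t is true.
  7. (q \/ u \/ s) — s is true.
  8. (s \/ r) — s is true.
  9. (p \/ ~q) — ~q is true.
  10. (r \/ ~q \/ p) — ~q is true.
  11. (q \/ ~s \/ ~r) — ~r is true.
  12. (p \/ r \/ s) — s is true.
  13. (s \/ ~p) — s is true.
  14. (~p \/ r \/ ~t) — ~t is true.
  15. (~q \/ u) — ~q is true.
  16. (r \/ q \/ ~p) — ~p is true.
  17. (t \/ ~p) — ~p is true.
  18. (~s \/ r \/ ~p) — ~p is true.
  19. (p \/ ~t) — ~t is true.
  20. (s \/ ~t \/ ~r) — ~t is true.
  21. (~t \/ ~r \/ q) — ~t is true.
  22. (~s \/ ~t \/ ~q) — ~t is true.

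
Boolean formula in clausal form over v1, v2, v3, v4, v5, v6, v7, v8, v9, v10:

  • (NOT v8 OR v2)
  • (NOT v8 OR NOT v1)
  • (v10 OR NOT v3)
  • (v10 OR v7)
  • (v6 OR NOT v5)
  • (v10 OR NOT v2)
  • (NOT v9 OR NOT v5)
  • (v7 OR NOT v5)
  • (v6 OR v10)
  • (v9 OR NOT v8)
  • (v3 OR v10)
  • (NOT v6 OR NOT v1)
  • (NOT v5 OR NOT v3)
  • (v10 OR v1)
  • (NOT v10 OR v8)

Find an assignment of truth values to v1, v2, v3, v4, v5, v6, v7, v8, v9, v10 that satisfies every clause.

v5 occurs only negated in the remaining clauses — set v5 = False.
Set v1 = False and propagate.
  then v10 is forced to True.
  then v8 is forced to True.
  then v2 is forced to True.
  then v9 is forced to True.
v3, v4, v6, v7 are now unconstrained; take v3 = False, v4 = True, v6 = True, v7 = False.
Check each clause:
  1. (v2 OR NOT v8) — v2 is true.
  2. (NOT v8 OR NOT v1) — NOT v1 is true.
  3. (NOT v3 OR v10) — v10 is true.
  4. (v10 OR v7) — v10 is true.
  5. (NOT v5 OR v6) — NOT v5 is true.
  6. (v10 OR NOT v2) — v10 is true.
  7. (NOT v5 OR NOT v9) — NOT v5 is true.
  8. (NOT v5 OR v7) — NOT v5 is true.
  9. (v10 OR v6) — v10 is true.
  10. (v9 OR NOT v8) — v9 is true.
  11. (v10 OR v3) — v10 is true.
  12. (NOT v6 OR NOT v1) — NOT v1 is true.
  13. (NOT v5 OR NOT v3) — NOT v5 is true.
  14. (v10 OR v1) — v10 is true.
  15. (NOT v10 OR v8) — v8 is true.

v1=F  v2=T  v3=F  v4=T  v5=F  v6=T  v7=F  v8=T  v9=T  v10=T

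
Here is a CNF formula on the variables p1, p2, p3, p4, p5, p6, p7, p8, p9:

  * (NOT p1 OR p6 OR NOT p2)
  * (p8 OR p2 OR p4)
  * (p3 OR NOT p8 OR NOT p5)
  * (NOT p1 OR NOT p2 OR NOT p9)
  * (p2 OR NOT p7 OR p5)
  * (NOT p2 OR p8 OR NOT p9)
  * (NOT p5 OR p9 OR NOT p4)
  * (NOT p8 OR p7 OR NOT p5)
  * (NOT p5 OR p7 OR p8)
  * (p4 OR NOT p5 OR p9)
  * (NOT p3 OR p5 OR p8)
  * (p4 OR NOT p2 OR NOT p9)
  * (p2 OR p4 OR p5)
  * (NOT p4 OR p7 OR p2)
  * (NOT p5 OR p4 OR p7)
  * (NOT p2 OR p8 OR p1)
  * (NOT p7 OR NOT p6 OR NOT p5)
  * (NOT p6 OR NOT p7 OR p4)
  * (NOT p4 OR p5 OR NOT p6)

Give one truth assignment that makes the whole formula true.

Try p1 = False.
Try p2 = False.
For the remaining variables, p3 = True, p4 = False, p5 = True, p6 = False, p7 = True, p8 = True, p9 = True works.

p1 = F, p2 = F, p3 = T, p4 = F, p5 = T, p6 = F, p7 = T, p8 = T, p9 = T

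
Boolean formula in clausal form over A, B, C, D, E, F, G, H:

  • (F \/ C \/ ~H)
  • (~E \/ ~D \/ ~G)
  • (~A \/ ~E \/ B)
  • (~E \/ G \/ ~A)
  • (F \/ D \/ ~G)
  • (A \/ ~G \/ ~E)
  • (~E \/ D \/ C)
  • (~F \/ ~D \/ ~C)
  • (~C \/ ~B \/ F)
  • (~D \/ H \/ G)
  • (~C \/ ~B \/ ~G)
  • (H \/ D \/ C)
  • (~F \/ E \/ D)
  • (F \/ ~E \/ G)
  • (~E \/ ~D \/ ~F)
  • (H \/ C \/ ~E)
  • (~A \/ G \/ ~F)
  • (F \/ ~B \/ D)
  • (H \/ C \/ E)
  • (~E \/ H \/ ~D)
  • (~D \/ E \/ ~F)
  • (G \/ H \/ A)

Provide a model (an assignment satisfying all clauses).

A=True, B=False, C=True, D=False, E=False, F=False, G=False, H=True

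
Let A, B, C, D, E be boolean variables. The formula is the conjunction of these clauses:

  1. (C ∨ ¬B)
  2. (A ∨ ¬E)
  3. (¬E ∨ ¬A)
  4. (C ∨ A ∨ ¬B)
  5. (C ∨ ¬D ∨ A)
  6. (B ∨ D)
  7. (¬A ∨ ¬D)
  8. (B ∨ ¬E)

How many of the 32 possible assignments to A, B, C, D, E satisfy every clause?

4

Satisfying assignments:
  A=F B=F C=T D=T E=F
  A=F B=T C=T D=F E=F
  A=F B=T C=T D=T E=F
  A=T B=T C=T D=F E=F
That's 4 in total.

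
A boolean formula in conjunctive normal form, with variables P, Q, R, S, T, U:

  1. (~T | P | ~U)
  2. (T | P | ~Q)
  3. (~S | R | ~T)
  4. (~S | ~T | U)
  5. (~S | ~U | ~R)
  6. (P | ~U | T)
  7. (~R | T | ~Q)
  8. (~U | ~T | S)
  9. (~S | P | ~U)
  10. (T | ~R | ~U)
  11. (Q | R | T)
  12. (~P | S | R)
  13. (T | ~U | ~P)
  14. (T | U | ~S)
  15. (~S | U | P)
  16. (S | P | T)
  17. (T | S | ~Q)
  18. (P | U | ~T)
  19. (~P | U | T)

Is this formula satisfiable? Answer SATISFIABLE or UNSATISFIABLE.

SATISFIABLE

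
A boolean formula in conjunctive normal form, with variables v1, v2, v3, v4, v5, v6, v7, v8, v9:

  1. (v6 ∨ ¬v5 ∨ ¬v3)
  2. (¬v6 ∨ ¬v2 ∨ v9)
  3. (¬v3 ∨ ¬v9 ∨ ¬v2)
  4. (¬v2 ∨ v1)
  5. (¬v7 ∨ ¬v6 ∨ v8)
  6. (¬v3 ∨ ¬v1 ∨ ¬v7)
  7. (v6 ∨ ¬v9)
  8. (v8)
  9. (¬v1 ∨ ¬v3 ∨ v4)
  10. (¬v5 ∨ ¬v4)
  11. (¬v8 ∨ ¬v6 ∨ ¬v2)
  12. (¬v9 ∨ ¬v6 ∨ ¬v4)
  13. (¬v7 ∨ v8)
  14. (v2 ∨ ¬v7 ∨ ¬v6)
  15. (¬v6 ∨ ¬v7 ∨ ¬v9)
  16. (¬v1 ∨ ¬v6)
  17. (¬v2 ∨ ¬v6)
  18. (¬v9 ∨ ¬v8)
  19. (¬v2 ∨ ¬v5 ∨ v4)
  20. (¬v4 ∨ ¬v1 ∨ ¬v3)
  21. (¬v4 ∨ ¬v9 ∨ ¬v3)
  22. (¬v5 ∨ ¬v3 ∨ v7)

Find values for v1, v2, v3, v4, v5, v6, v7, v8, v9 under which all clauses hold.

v1 = T, v2 = F, v3 = F, v4 = F, v5 = T, v6 = F, v7 = T, v8 = T, v9 = F

Check each clause:
  1. (¬v5 ∨ v6 ∨ ¬v3) — ¬v3 is true.
  2. (¬v6 ∨ ¬v2 ∨ v9) — ¬v6 is true.
  3. (¬v2 ∨ ¬v9 ∨ ¬v3) — ¬v3 is true.
  4. (¬v2 ∨ v1) — v1 is true.
  5. (¬v6 ∨ ¬v7 ∨ v8) — v8 is true.
  6. (¬v1 ∨ ¬v3 ∨ ¬v7) — ¬v3 is true.
  7. (v6 ∨ ¬v9) — ¬v9 is true.
  8. (v8) — v8 is true.
  9. (v4 ∨ ¬v3 ∨ ¬v1) — ¬v3 is true.
  10. (¬v4 ∨ ¬v5) — ¬v4 is true.
  11. (¬v8 ∨ ¬v2 ∨ ¬v6) — ¬v6 is true.
  12. (¬v6 ∨ ¬v4 ∨ ¬v9) — ¬v6 is true.
  13. (v8 ∨ ¬v7) — v8 is true.
  14. (v2 ∨ ¬v6 ∨ ¬v7) — ¬v6 is true.
  15. (¬v6 ∨ ¬v7 ∨ ¬v9) — ¬v6 is true.
  16. (¬v6 ∨ ¬v1) — ¬v6 is true.
  17. (¬v2 ∨ ¬v6) — ¬v6 is true.
  18. (¬v8 ∨ ¬v9) — ¬v9 is true.
  19. (¬v5 ∨ ¬v2 ∨ v4) — ¬v2 is true.
  20. (¬v1 ∨ ¬v3 ∨ ¬v4) — ¬v4 is true.
  21. (¬v4 ∨ ¬v9 ∨ ¬v3) — ¬v4 is true.
  22. (v7 ∨ ¬v3 ∨ ¬v5) — ¬v3 is true.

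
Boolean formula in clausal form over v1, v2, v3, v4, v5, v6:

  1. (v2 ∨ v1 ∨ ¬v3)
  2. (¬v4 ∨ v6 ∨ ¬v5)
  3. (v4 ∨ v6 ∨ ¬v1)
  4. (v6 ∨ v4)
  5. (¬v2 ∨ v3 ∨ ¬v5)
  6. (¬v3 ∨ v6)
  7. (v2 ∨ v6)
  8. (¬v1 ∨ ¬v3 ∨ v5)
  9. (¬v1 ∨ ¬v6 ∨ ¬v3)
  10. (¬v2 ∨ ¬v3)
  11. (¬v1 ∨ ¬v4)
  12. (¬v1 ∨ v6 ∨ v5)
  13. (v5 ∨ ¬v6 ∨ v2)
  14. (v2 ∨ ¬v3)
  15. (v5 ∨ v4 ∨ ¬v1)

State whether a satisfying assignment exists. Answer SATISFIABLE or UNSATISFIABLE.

Try v1 = False.
Set v2 = True and propagate.
  then v3 is forced to False.
  then v5 is forced to False.
The remaining clauses are satisfied by v4 = True, v6 = False.
Every clause has at least one true literal under this assignment.
So v1=False, v2=True, v3=False, v4=True, v5=False, v6=False is a satisfying assignment.

SATISFIABLE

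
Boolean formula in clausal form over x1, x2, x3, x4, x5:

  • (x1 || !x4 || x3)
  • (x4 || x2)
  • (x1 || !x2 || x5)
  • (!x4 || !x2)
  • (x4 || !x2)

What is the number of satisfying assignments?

6

The models are:
  x1=F x2=F x3=T x4=T x5=F
  x1=F x2=F x3=T x4=T x5=T
  x1=T x2=F x3=F x4=T x5=F
  x1=T x2=F x3=F x4=T x5=T
  x1=T x2=F x3=T x4=T x5=F
  x1=T x2=F x3=T x4=T x5=T
Count: 6.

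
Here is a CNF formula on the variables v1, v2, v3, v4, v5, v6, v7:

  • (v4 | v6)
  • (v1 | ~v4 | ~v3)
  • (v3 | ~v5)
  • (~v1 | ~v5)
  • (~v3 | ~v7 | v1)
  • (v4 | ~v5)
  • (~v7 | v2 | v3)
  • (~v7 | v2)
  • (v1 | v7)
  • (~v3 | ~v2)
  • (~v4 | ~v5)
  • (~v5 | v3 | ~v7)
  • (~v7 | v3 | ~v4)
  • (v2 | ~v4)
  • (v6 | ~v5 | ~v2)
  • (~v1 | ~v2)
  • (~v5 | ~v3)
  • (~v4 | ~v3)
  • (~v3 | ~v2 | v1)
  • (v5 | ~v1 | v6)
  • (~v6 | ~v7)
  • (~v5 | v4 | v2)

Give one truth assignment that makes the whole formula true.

v1 = True  v2 = False  v3 = False  v4 = False  v5 = False  v6 = True  v7 = False

Check each clause:
  1. (v6 | v4) — v6 is true.
  2. (v1 | ~v3 | ~v4) — v1 is true.
  3. (v3 | ~v5) — ~v5 is true.
  4. (~v1 | ~v5) — ~v5 is true.
  5. (~v7 | ~v3 | v1) — ~v7 is true.
  6. (v4 | ~v5) — ~v5 is true.
  7. (v2 | ~v7 | v3) — ~v7 is true.
  8. (~v7 | v2) — ~v7 is true.
  9. (v1 | v7) — v1 is true.
  10. (~v2 | ~v3) — ~v3 is true.
  11. (~v5 | ~v4) — ~v5 is true.
  12. (~v5 | v3 | ~v7) — ~v7 is true.
  13. (v3 | ~v7 | ~v4) — ~v7 is true.
  14. (~v4 | v2) — ~v4 is true.
  15. (~v2 | v6 | ~v5) — ~v5 is true.
  16. (~v1 | ~v2) — ~v2 is true.
  17. (~v3 | ~v5) — ~v5 is true.
  18. (~v4 | ~v3) — ~v4 is true.
  19. (v1 | ~v2 | ~v3) — v1 is true.
  20. (~v1 | v5 | v6) — v6 is true.
  21. (~v7 | ~v6) — ~v7 is true.
  22. (~v5 | v4 | v2) — ~v5 is true.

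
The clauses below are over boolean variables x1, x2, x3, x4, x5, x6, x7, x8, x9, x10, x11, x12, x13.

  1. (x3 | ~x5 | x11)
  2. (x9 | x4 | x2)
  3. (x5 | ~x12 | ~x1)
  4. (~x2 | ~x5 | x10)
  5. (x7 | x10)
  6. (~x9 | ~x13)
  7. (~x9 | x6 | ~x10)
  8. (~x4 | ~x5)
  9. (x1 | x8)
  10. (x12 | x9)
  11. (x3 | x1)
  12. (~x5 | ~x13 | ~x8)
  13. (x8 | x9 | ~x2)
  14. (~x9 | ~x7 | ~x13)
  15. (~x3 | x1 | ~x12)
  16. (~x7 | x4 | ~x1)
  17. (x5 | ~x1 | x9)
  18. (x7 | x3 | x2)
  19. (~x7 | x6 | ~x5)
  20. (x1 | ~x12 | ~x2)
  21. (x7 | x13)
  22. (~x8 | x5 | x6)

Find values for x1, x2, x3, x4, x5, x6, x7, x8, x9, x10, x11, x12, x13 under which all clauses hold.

x1 = True, x2 = False, x3 = True, x4 = True, x5 = False, x6 = True, x7 = True, x8 = False, x9 = True, x10 = False, x11 = True, x12 = False, x13 = False

x6 occurs only positively in the remaining clauses — set x6 = True.
Pure literal: x11 appears only positively; assign x11 = True.
Try x1 = True.
For the remaining variables, x2 = False, x3 = True, x4 = True, x5 = False, x7 = True, x8 = False, x9 = True, x10 = False, x12 = False, x13 = False works.
Every clause has at least one true literal under this assignment.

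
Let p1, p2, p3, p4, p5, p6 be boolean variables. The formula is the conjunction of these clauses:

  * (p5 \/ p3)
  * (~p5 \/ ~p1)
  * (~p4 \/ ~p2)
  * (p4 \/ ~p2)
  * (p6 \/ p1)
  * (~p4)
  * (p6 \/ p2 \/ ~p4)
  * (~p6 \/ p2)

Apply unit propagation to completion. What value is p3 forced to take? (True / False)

(~p4) is a unit clause: p4 = False.
In (~p2 \/ p4), p4 is now false; ~p2 must hold, so p2 = False.
From (p2 \/ ~p6) and p2 = False: p6 = False.
(p1 \/ p6): since p6 = False, the clause reduces to (p1). p1 = True.
From (~p1 \/ ~p5) and p1 = True: p5 = False.
(p3 \/ p5): since p5 = False, the clause reduces to (p3). p3 = True.

True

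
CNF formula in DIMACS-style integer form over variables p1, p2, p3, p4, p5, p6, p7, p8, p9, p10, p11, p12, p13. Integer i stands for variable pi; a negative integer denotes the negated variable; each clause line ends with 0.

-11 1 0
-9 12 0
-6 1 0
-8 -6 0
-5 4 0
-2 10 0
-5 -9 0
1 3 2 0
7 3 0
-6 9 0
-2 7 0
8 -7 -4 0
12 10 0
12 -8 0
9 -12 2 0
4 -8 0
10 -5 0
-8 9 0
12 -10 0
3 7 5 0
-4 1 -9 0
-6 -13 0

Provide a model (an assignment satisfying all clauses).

p1=T  p2=T  p3=T  p4=T  p5=F  p6=F  p7=T  p8=T  p9=T  p10=T  p11=T  p12=T  p13=F

Check each clause:
  1. (¬p11 ∨ p1) — p1 is true.
  2. (p12 ∨ ¬p9) — p12 is true.
  3. (¬p6 ∨ p1) — p1 is true.
  4. (¬p8 ∨ ¬p6) — ¬p6 is true.
  5. (p4 ∨ ¬p5) — ¬p5 is true.
  6. (¬p2 ∨ p10) — p10 is true.
  7. (¬p5 ∨ ¬p9) — ¬p5 is true.
  8. (p3 ∨ p1 ∨ p2) — p1 is true.
  9. (p3 ∨ p7) — p3 is true.
  10. (p9 ∨ ¬p6) — p9 is true.
  11. (p7 ∨ ¬p2) — p7 is true.
  12. (p8 ∨ ¬p4 ∨ ¬p7) — p8 is true.
  13. (p12 ∨ p10) — p10 is true.
  14. (p12 ∨ ¬p8) — p12 is true.
  15. (p9 ∨ ¬p12 ∨ p2) — p9 is true.
  16. (p4 ∨ ¬p8) — p4 is true.
  17. (p10 ∨ ¬p5) — p10 is true.
  18. (¬p8 ∨ p9) — p9 is true.
  19. (p12 ∨ ¬p10) — p12 is true.
  20. (p3 ∨ p7 ∨ p5) — p3 is true.
  21. (p1 ∨ ¬p4 ∨ ¬p9) — p1 is true.
  22. (¬p6 ∨ ¬p13) — ¬p6 is true.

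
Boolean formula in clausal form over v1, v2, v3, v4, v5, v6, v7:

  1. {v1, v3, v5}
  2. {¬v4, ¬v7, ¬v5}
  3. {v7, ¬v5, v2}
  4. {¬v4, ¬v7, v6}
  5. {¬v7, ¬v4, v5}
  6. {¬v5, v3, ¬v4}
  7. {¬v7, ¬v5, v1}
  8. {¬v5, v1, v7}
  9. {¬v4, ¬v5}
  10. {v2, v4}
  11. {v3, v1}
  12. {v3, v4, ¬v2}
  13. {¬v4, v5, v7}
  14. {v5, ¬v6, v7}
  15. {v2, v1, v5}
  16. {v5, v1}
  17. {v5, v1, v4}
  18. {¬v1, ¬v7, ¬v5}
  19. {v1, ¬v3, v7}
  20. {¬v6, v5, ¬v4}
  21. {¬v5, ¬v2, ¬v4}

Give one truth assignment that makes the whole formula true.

v1 = True, v2 = True, v3 = True, v4 = False, v5 = True, v6 = False, v7 = False

Branch on v1: take v1 = True.
Branch on v2: take v2 = True.
The remaining clauses are satisfied by v3 = True, v4 = False, v5 = True, v6 = False, v7 = False.
Check each clause:
  1. {v1, v3, v5} — v1 is true.
  2. {¬v5, ¬v7, ¬v4} — ¬v7 is true.
  3. {¬v5, v7, v2} — v2 is true.
  4. {¬v4, v6, ¬v7} — ¬v7 is true.
  5. {¬v4, v5, ¬v7} — ¬v7 is true.
  6. {v3, ¬v4, ¬v5} — v3 is true.
  7. {v1, ¬v5, ¬v7} — ¬v7 is true.
  8. {¬v5, v1, v7} — v1 is true.
  9. {¬v5, ¬v4} — ¬v4 is true.
  10. {v4, v2} — v2 is true.
  11. {v3, v1} — v1 is true.
  12. {v4, v3, ¬v2} — v3 is true.
  13. {v5, v7, ¬v4} — ¬v4 is true.
  14. {v7, v5, ¬v6} — ¬v6 is true.
  15. {v5, v2, v1} — v1 is true.
  16. {v1, v5} — v1 is true.
  17. {v4, v5, v1} — v1 is true.
  18. {¬v7, ¬v5, ¬v1} — ¬v7 is true.
  19. {¬v3, v1, v7} — v1 is true.
  20. {v5, ¬v4, ¬v6} — ¬v6 is true.
  21. {¬v4, ¬v2, ¬v5} — ¬v4 is true.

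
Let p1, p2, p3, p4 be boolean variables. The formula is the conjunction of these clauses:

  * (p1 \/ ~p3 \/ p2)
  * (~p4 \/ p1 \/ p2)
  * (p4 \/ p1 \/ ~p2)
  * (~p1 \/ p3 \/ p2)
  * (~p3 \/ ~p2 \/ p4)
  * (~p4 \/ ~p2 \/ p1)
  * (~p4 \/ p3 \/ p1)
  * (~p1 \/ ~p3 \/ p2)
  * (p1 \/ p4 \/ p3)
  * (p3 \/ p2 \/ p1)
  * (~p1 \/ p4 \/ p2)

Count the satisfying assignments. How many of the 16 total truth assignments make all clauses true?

Satisfying assignments:
  p1=T p2=T p3=F p4=F
  p1=T p2=T p3=F p4=T
  p1=T p2=T p3=T p4=T
Count: 3.

3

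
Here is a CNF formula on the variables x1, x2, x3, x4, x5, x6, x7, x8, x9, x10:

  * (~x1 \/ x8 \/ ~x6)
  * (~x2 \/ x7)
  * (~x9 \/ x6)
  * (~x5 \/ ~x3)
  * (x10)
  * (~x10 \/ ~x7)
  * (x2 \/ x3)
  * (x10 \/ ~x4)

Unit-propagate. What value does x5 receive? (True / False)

False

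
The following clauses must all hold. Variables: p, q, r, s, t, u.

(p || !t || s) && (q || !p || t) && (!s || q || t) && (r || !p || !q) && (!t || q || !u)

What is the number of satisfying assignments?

30

Split on q, then t.
  q=T, t=T: u free; 4 ways for (p,r,s) × 2^1 = 8.
  q=T, t=F: s, u free; 3 ways for (p,r) × 2^2 = 12.
  q=F, t=T: r free; 3 ways for (p,s,u) × 2^1 = 6.
  q=F, t=F: remaining (p,r,s,u) ∈ {(F,F,F,F); (F,F,F,T); (F,T,F,F); (F,T,F,T)} — 4.
Total: 8 + 12 + 6 + 4 = 30.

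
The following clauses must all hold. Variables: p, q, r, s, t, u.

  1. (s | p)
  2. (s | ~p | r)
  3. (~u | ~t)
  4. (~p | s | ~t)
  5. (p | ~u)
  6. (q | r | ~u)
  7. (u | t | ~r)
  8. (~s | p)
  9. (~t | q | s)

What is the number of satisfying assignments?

Split on p, then s.
  p=1, s=1: 9 of the 16 assignments to (q,r,t,u) work.
  p=1, s=0: remaining (q,r,t,u) ∈ {(0,1,0,1); (1,1,0,1)} — 2.
  p=0, s=1: a clause becomes empty — 0.
  p=0, s=0: a clause becomes empty — 0.
Total: 9 + 2 + 0 + 0 = 11.

11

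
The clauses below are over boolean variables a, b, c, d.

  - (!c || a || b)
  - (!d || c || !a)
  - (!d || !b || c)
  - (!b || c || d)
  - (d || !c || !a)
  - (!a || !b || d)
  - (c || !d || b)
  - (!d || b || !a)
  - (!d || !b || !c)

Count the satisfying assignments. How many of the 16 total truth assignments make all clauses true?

3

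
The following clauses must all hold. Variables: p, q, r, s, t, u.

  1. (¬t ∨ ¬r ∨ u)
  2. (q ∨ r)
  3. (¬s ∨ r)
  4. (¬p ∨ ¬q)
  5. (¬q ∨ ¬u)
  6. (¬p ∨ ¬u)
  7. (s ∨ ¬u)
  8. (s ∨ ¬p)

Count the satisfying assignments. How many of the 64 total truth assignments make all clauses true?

9

Split on u, then p.
  u=1, p=1: a clause becomes empty — 0.
  u=1, p=0: remaining (q,r,s,t) ∈ {(0,1,1,0); (0,1,1,1)} — 2.
  u=0, p=1: remaining (q,r,s,t) ∈ {(0,1,1,0)} — 1.
  u=0, p=0: 6 of the 16 assignments to (q,r,s,t) work.
Total: 0 + 2 + 1 + 6 = 9.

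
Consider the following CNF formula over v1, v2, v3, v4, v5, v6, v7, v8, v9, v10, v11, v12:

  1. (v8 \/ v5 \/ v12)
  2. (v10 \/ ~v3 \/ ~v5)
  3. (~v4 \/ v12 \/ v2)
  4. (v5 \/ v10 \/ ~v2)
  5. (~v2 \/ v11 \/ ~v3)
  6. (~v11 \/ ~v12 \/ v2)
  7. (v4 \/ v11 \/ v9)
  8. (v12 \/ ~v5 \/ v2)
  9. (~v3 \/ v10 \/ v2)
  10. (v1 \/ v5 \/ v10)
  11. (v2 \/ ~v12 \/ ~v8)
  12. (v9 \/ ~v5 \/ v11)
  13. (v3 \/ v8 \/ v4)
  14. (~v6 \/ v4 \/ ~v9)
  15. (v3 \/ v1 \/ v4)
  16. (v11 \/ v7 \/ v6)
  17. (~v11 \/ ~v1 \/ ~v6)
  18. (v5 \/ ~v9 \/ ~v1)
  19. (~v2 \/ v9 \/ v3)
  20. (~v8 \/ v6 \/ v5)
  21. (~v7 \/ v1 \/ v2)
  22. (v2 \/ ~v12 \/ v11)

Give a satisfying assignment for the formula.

v1=F, v2=T, v3=T, v4=T, v5=F, v6=T, v7=T, v8=T, v9=T, v10=T, v11=T, v12=F

Check each clause:
  1. (v8 \/ v5 \/ v12) — v8 is true.
  2. (v10 \/ ~v3 \/ ~v5) — v10 is true.
  3. (~v4 \/ v12 \/ v2) — v2 is true.
  4. (v10 \/ ~v2 \/ v5) — v10 is true.
  5. (v11 \/ ~v3 \/ ~v2) — v11 is true.
  6. (~v11 \/ ~v12 \/ v2) — v2 is true.
  7. (v11 \/ v4 \/ v9) — v9 is true.
  8. (~v5 \/ v2 \/ v12) — v2 is true.
  9. (v2 \/ v10 \/ ~v3) — v10 is true.
  10. (v10 \/ v1 \/ v5) — v10 is true.
  11. (v2 \/ ~v8 \/ ~v12) — v2 is true.
  12. (v11 \/ v9 \/ ~v5) — v9 is true.
  13. (v3 \/ v4 \/ v8) — v8 is true.
  14. (v4 \/ ~v9 \/ ~v6) — v4 is true.
  15. (v4 \/ v1 \/ v3) — v3 is true.
  16. (v7 \/ v6 \/ v11) — v11 is true.
  17. (~v1 \/ ~v6 \/ ~v11) — ~v1 is true.
  18. (~v1 \/ v5 \/ ~v9) — ~v1 is true.
  19. (v3 \/ ~v2 \/ v9) — v9 is true.
  20. (v6 \/ v5 \/ ~v8) — v6 is true.
  21. (~v7 \/ v2 \/ v1) — v2 is true.
  22. (v11 \/ v2 \/ ~v12) — v2 is true.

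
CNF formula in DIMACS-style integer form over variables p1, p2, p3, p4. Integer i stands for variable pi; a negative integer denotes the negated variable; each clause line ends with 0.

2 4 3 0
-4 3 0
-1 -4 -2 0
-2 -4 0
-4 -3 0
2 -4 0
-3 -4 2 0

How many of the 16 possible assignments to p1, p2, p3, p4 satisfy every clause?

6

Satisfying assignments:
  p1=0 p2=0 p3=1 p4=0
  p1=0 p2=1 p3=0 p4=0
  p1=0 p2=1 p3=1 p4=0
  p1=1 p2=0 p3=1 p4=0
  p1=1 p2=1 p3=0 p4=0
  p1=1 p2=1 p3=1 p4=0
Count: 6.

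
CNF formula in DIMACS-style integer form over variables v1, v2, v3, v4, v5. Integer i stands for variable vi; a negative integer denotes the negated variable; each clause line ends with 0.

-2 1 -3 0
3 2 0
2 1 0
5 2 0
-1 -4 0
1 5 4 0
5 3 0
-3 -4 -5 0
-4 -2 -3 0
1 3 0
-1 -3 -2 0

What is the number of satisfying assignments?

The models are:
  v1=1 v2=0 v3=1 v4=0 v5=1
  v1=1 v2=1 v3=0 v4=0 v5=1
That's 2 in total.

2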